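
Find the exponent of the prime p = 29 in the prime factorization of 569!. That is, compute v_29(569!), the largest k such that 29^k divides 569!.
v_29(569!) = 19

Legendre's formula: v_p(n!) = Σ_{k ≥ 1} ⌊n / p^k⌋. For p = 29, n = 569, the terms are:
  ⌊569/29^1⌋ = ⌊569/29⌋ = 19
(the next term ⌊569/29^2⌋ = 0, terminating the sum). Summing: v_29(569!) = 19 = 19.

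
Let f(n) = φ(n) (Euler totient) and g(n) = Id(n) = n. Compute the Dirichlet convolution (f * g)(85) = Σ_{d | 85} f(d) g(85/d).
(φ * Id)(85) = 297

Divisors of 85: [1, 5, 17, 85]. For each d | 85:
  d = 1: φ(1) · Id(85/1) = 1 · 85 = 85
  d = 5: φ(5) · Id(85/5) = 4 · 17 = 68
  d = 17: φ(17) · Id(85/17) = 16 · 5 = 80
  d = 85: φ(85) · Id(85/85) = 64 · 1 = 64
Summing: (φ * Id)(85) = 85 + 68 + 80 + 64 = 297.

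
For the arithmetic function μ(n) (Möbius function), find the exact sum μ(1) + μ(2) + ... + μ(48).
Σ_{n ≤ 48} μ(n) = -3

Compute μ(n) for each 1 ≤ n ≤ 48: μ(1) = 1, μ(2) = -1, μ(3) = -1, μ(4) = 0, μ(5) = -1, μ(6) = 1, μ(7) = -1, μ(8) = 0, μ(9) = 0, μ(10) = 1, μ(11) = -1, μ(12) = 0, μ(13) = -1, μ(14) = 1, μ(15) = 1, μ(16) = 0, μ(17) = -1, μ(18) = 0, μ(19) = -1, μ(20) = 0, μ(21) = 1, μ(22) = 1, μ(23) = -1, μ(24) = 0, μ(25) = 0, μ(26) = 1, μ(27) = 0, μ(28) = 0, μ(29) = -1, μ(30) = -1, μ(31) = -1, μ(32) = 0, μ(33) = 1, μ(34) = 1, μ(35) = 1, μ(36) = 0, μ(37) = -1, μ(38) = 1, μ(39) = 1, μ(40) = 0, μ(41) = -1, μ(42) = -1, μ(43) = -1, μ(44) = 0, μ(45) = 0, μ(46) = 1, μ(47) = -1, μ(48) = 0. Summing all 48 values: -3. (Mertens function M(x) = Σ_{n ≤ x} μ(n); on average M(x) should be small (PNT ⟺ M(x) = o(x)).)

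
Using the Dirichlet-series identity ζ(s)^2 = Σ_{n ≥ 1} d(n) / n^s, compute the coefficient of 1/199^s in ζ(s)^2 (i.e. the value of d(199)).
d(199) = 2

ζ(s)^2 = (Σ 1/m^s)(Σ 1/k^s). The coefficient of 1/n^s in the product is the number of ordered pairs (m, k) with mk = n, which equals d(n). For n = 199, divisors are [1, 199], so d(199) = 2.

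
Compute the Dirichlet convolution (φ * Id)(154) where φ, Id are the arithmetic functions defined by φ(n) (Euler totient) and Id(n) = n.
(φ * Id)(154) = 819

Divisors of 154: [1, 2, 7, 11, 14, 22, 77, 154]. For each d | 154:
  d = 1: φ(1) · Id(154/1) = 1 · 154 = 154
  d = 2: φ(2) · Id(154/2) = 1 · 77 = 77
  d = 7: φ(7) · Id(154/7) = 6 · 22 = 132
  d = 11: φ(11) · Id(154/11) = 10 · 14 = 140
  d = 14: φ(14) · Id(154/14) = 6 · 11 = 66
  d = 22: φ(22) · Id(154/22) = 10 · 7 = 70
  d = 77: φ(77) · Id(154/77) = 60 · 2 = 120
  d = 154: φ(154) · Id(154/154) = 60 · 1 = 60
Summing: (φ * Id)(154) = 154 + 77 + 132 + 140 + 66 + 70 + 120 + 60 = 819.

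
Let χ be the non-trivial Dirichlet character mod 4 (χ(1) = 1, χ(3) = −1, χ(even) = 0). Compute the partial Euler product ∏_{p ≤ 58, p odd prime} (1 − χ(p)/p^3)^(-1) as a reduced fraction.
∏ = 825131832927904152751703886265311831503045/851571808026684219819301170519057245405184

The odd primes p ≤ 58 are [3, 5, 7, 11, 13, 17, 19, 23, 29, 31, 37, 41, 43, 47, 53]. For each, χ(p) = 1 if p ≡ 1 mod 4, χ(p) = −1 if p ≡ 3 mod 4. Taking (1 − χ(p)/p^3)^(-1) = p^3/(p^3 − χ(p)): (1 − (-1)/3^3)^(-1) · (1 − (1)/5^3)^(-1) · (1 − (-1)/7^3)^(-1) · (1 − (-1)/11^3)^(-1) · (1 − (1)/13^3)^(-1) · (1 − (1)/17^3)^(-1) · (1 − (-1)/19^3)^(-1) · (1 − (-1)/23^3)^(-1) · (1 − (1)/29^3)^(-1) · (1 − (-1)/31^3)^(-1) · (1 − (1)/37^3)^(-1) · (1 − (1)/41^3)^(-1) · (1 − (-1)/43^3)^(-1) · (1 − (-1)/47^3)^(-1) · (1 − (1)/53^3)^(-1) = 825131832927904152751703886265311831503045/851571808026684219819301170519057245405184.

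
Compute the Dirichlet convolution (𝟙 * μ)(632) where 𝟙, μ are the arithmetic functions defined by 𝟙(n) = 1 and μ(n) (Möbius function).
(𝟙 * μ)(632) = 0

Divisors of 632: [1, 2, 4, 8, 79, 158, 316, 632]. For each d | 632:
  d = 1: 𝟙(1) · μ(632/1) = 1 · 0 = 0
  d = 2: 𝟙(2) · μ(632/2) = 1 · 0 = 0
  d = 4: 𝟙(4) · μ(632/4) = 1 · 1 = 1
  d = 8: 𝟙(8) · μ(632/8) = 1 · -1 = -1
  d = 79: 𝟙(79) · μ(632/79) = 1 · 0 = 0
  d = 158: 𝟙(158) · μ(632/158) = 1 · 0 = 0
  d = 316: 𝟙(316) · μ(632/316) = 1 · -1 = -1
  d = 632: 𝟙(632) · μ(632/632) = 1 · 1 = 1
Summing: (𝟙 * μ)(632) = 0 + 0 + 1 + -1 + 0 + 0 + -1 + 1 = 0.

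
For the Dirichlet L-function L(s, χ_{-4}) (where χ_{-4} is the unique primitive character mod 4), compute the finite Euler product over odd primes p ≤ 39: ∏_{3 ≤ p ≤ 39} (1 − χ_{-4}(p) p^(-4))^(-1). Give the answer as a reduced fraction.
∏ = 36907491853859640421662745584761054387/37320078298954450639637508295357366272

The odd primes p ≤ 39 are [3, 5, 7, 11, 13, 17, 19, 23, 29, 31, 37]. For each, χ(p) = 1 if p ≡ 1 mod 4, χ(p) = −1 if p ≡ 3 mod 4. Taking (1 − χ(p)/p^4)^(-1) = p^4/(p^4 − χ(p)): (1 − (-1)/3^4)^(-1) · (1 − (1)/5^4)^(-1) · (1 − (-1)/7^4)^(-1) · (1 − (-1)/11^4)^(-1) · (1 − (1)/13^4)^(-1) · (1 − (1)/17^4)^(-1) · (1 − (-1)/19^4)^(-1) · (1 − (-1)/23^4)^(-1) · (1 − (1)/29^4)^(-1) · (1 − (-1)/31^4)^(-1) · (1 − (1)/37^4)^(-1) = 36907491853859640421662745584761054387/37320078298954450639637508295357366272.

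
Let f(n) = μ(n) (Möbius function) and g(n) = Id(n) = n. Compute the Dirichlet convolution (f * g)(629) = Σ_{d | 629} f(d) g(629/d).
(μ * Id)(629) = 576

Divisors of 629: [1, 17, 37, 629]. For each d | 629:
  d = 1: μ(1) · Id(629/1) = 1 · 629 = 629
  d = 17: μ(17) · Id(629/17) = -1 · 37 = -37
  d = 37: μ(37) · Id(629/37) = -1 · 17 = -17
  d = 629: μ(629) · Id(629/629) = 1 · 1 = 1
Summing: (μ * Id)(629) = 629 + -37 + -17 + 1 = 576.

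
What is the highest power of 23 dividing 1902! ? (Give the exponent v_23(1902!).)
v_23(1902!) = 85

Legendre's formula: v_p(n!) = Σ_{k ≥ 1} ⌊n / p^k⌋. For p = 23, n = 1902, the terms are:
  ⌊1902/23^1⌋ = ⌊1902/23⌋ = 82
  ⌊1902/23^2⌋ = ⌊1902/529⌋ = 3
(the next term ⌊1902/23^3⌋ = 0, terminating the sum). Summing: v_23(1902!) = 82 + 3 = 85.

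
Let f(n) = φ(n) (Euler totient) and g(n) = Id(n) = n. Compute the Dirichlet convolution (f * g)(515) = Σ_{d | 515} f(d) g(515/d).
(φ * Id)(515) = 1845

Divisors of 515: [1, 5, 103, 515]. For each d | 515:
  d = 1: φ(1) · Id(515/1) = 1 · 515 = 515
  d = 5: φ(5) · Id(515/5) = 4 · 103 = 412
  d = 103: φ(103) · Id(515/103) = 102 · 5 = 510
  d = 515: φ(515) · Id(515/515) = 408 · 1 = 408
Summing: (φ * Id)(515) = 515 + 412 + 510 + 408 = 1845.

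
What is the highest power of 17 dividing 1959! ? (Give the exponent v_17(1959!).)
v_17(1959!) = 121

Legendre's formula: v_p(n!) = Σ_{k ≥ 1} ⌊n / p^k⌋. For p = 17, n = 1959, the terms are:
  ⌊1959/17^1⌋ = ⌊1959/17⌋ = 115
  ⌊1959/17^2⌋ = ⌊1959/289⌋ = 6
(the next term ⌊1959/17^3⌋ = 0, terminating the sum). Summing: v_17(1959!) = 115 + 6 = 121.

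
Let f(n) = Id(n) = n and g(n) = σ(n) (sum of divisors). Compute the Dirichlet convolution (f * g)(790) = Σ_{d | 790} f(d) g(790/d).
(Id * σ)(790) = 8745

Divisors of 790: [1, 2, 5, 10, 79, 158, 395, 790]. For each d | 790:
  d = 1: Id(1) · σ(790/1) = 1 · 1440 = 1440
  d = 2: Id(2) · σ(790/2) = 2 · 480 = 960
  d = 5: Id(5) · σ(790/5) = 5 · 240 = 1200
  d = 10: Id(10) · σ(790/10) = 10 · 80 = 800
  d = 79: Id(79) · σ(790/79) = 79 · 18 = 1422
  d = 158: Id(158) · σ(790/158) = 158 · 6 = 948
  d = 395: Id(395) · σ(790/395) = 395 · 3 = 1185
  d = 790: Id(790) · σ(790/790) = 790 · 1 = 790
Summing: (Id * σ)(790) = 1440 + 960 + 1200 + 800 + 1422 + 948 + 1185 + 790 = 8745.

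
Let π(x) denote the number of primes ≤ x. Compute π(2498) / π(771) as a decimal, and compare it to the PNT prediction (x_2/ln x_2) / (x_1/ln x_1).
π(2498)/π(771) = 367/136 ≈ 2.6985;  PNT prediction ≈ 2.7531.

π(771) = 136 and π(2498) = 367, so π(2498)/π(771) ≈ 2.6985. The PNT-predicted ratio is (2498/ln(2498)) / (771/ln(771)) ≈ 2.7531. The two agree to within a few percent, as expected.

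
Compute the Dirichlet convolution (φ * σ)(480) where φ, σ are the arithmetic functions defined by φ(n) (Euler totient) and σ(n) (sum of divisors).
(φ * σ)(480) = 11520

Divisors of 480: [1, 2, 3, 4, 5, 6, 8, 10, 12, 15, 16, 20, 24, 30, 32, 40, 48, 60, 80, 96, 120, 160, 240, 480]. For each d | 480:
  d = 1: φ(1) · σ(480/1) = 1 · 1512 = 1512
  d = 2: φ(2) · σ(480/2) = 1 · 744 = 744
  d = 3: φ(3) · σ(480/3) = 2 · 378 = 756
  d = 4: φ(4) · σ(480/4) = 2 · 360 = 720
  d = 5: φ(5) · σ(480/5) = 4 · 252 = 1008
  d = 6: φ(6) · σ(480/6) = 2 · 186 = 372
  d = 8: φ(8) · σ(480/8) = 4 · 168 = 672
  d = 10: φ(10) · σ(480/10) = 4 · 124 = 496
  d = 12: φ(12) · σ(480/12) = 4 · 90 = 360
  d = 15: φ(15) · σ(480/15) = 8 · 63 = 504
  d = 16: φ(16) · σ(480/16) = 8 · 72 = 576
  d = 20: φ(20) · σ(480/20) = 8 · 60 = 480
  d = 24: φ(24) · σ(480/24) = 8 · 42 = 336
  d = 30: φ(30) · σ(480/30) = 8 · 31 = 248
  d = 32: φ(32) · σ(480/32) = 16 · 24 = 384
  d = 40: φ(40) · σ(480/40) = 16 · 28 = 448
  d = 48: φ(48) · σ(480/48) = 16 · 18 = 288
  d = 60: φ(60) · σ(480/60) = 16 · 15 = 240
  d = 80: φ(80) · σ(480/80) = 32 · 12 = 384
  d = 96: φ(96) · σ(480/96) = 32 · 6 = 192
  d = 120: φ(120) · σ(480/120) = 32 · 7 = 224
  d = 160: φ(160) · σ(480/160) = 64 · 4 = 256
  d = 240: φ(240) · σ(480/240) = 64 · 3 = 192
  d = 480: φ(480) · σ(480/480) = 128 · 1 = 128
Summing: (φ * σ)(480) = 1512 + 744 + 756 + 720 + 1008 + 372 + 672 + 496 + 360 + 504 + 576 + 480 + 336 + 248 + 384 + 448 + 288 + 240 + 384 + 192 + 224 + 256 + 192 + 128 = 11520.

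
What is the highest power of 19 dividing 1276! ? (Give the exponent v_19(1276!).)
v_19(1276!) = 70

Legendre's formula: v_p(n!) = Σ_{k ≥ 1} ⌊n / p^k⌋. For p = 19, n = 1276, the terms are:
  ⌊1276/19^1⌋ = ⌊1276/19⌋ = 67
  ⌊1276/19^2⌋ = ⌊1276/361⌋ = 3
(the next term ⌊1276/19^3⌋ = 0, terminating the sum). Summing: v_19(1276!) = 67 + 3 = 70.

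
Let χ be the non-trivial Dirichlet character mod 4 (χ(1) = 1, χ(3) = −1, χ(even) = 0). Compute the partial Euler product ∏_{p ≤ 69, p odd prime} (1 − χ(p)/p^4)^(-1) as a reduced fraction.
∏ = 1651066280281380138536686837541579766361280941939967829361597654494040671703/1669523570694536178861740034086625672835197425049896317943747132528787456000

The odd primes p ≤ 69 are [3, 5, 7, 11, 13, 17, 19, 23, 29, 31, 37, 41, 43, 47, 53, 59, 61, 67]. For each, χ(p) = 1 if p ≡ 1 mod 4, χ(p) = −1 if p ≡ 3 mod 4. Taking (1 − χ(p)/p^4)^(-1) = p^4/(p^4 − χ(p)): (1 − (-1)/3^4)^(-1) · (1 − (1)/5^4)^(-1) · (1 − (-1)/7^4)^(-1) · (1 − (-1)/11^4)^(-1) · (1 − (1)/13^4)^(-1) · (1 − (1)/17^4)^(-1) · (1 − (-1)/19^4)^(-1) · (1 − (-1)/23^4)^(-1) · (1 − (1)/29^4)^(-1) · (1 − (-1)/31^4)^(-1) · (1 − (1)/37^4)^(-1) · (1 − (1)/41^4)^(-1) · (1 − (-1)/43^4)^(-1) · (1 − (-1)/47^4)^(-1) · (1 − (1)/53^4)^(-1) · (1 − (-1)/59^4)^(-1) · (1 − (1)/61^4)^(-1) · (1 − (-1)/67^4)^(-1) = 1651066280281380138536686837541579766361280941939967829361597654494040671703/1669523570694536178861740034086625672835197425049896317943747132528787456000.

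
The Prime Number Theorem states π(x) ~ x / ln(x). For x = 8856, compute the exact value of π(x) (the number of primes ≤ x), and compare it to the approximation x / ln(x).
π(8856) = 1103;  x/ln(x) ≈ 974.38;  relative error ≈ 11.66%.

Directly count primes up to 8856: π(8856) = 1103. The PNT approximation gives 8856/ln(8856) ≈ 8856/9.08885 ≈ 974.38. Relative error (π(x) − x/ln(x)) / π(x) ≈ 11.66%; the approximation is known to undercount slightly (Li(x) is a better estimate).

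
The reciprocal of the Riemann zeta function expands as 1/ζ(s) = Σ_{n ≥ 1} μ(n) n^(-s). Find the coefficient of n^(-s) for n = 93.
μ(93) = 1

Factor n = 93 = 3 · 31. μ(n) = 0 if any exponent ≥ 2 (not squarefree); otherwise μ(n) = (−1)^{ω(n)} where ω(n) is the number of distinct prime factors. Applying: μ(93) = 1.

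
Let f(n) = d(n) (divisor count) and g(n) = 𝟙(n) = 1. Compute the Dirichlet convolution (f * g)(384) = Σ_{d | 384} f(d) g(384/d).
(d * 𝟙)(384) = 108

Divisors of 384: [1, 2, 3, 4, 6, 8, 12, 16, 24, 32, 48, 64, 96, 128, 192, 384]. For each d | 384:
  d = 1: d(1) · 𝟙(384/1) = 1 · 1 = 1
  d = 2: d(2) · 𝟙(384/2) = 2 · 1 = 2
  d = 3: d(3) · 𝟙(384/3) = 2 · 1 = 2
  d = 4: d(4) · 𝟙(384/4) = 3 · 1 = 3
  d = 6: d(6) · 𝟙(384/6) = 4 · 1 = 4
  d = 8: d(8) · 𝟙(384/8) = 4 · 1 = 4
  d = 12: d(12) · 𝟙(384/12) = 6 · 1 = 6
  d = 16: d(16) · 𝟙(384/16) = 5 · 1 = 5
  d = 24: d(24) · 𝟙(384/24) = 8 · 1 = 8
  d = 32: d(32) · 𝟙(384/32) = 6 · 1 = 6
  d = 48: d(48) · 𝟙(384/48) = 10 · 1 = 10
  d = 64: d(64) · 𝟙(384/64) = 7 · 1 = 7
  d = 96: d(96) · 𝟙(384/96) = 12 · 1 = 12
  d = 128: d(128) · 𝟙(384/128) = 8 · 1 = 8
  d = 192: d(192) · 𝟙(384/192) = 14 · 1 = 14
  d = 384: d(384) · 𝟙(384/384) = 16 · 1 = 16
Summing: (d * 𝟙)(384) = 1 + 2 + 2 + 3 + 4 + 4 + 6 + 5 + 8 + 6 + 10 + 7 + 12 + 8 + 14 + 16 = 108.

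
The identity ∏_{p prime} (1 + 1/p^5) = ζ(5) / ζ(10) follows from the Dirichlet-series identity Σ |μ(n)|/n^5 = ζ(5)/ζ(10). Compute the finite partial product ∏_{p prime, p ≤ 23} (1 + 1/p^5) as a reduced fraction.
∏ = 2612085852729079932096672771072/2521568243390149185231442932125

The primes p ≤ 23 are [2, 3, 5, 7, 11, 13, 17, 19, 23]. For each, (1 + 1/p^5) = (p^5 + 1)/p^5. Multiplying these fractions over p ∈ [2, 3, 5, 7, 11, 13, 17, 19, 23] gives 2612085852729079932096672771072/2521568243390149185231442932125. (In the limit P → ∞ this tends to ζ(5)/ζ(10).)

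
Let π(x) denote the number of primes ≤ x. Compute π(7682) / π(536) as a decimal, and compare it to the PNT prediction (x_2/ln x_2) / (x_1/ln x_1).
π(7682)/π(536) = 974/99 ≈ 9.8384;  PNT prediction ≈ 10.0669.

π(536) = 99 and π(7682) = 974, so π(7682)/π(536) ≈ 9.8384. The PNT-predicted ratio is (7682/ln(7682)) / (536/ln(536)) ≈ 10.0669. The two agree to within a few percent, as expected.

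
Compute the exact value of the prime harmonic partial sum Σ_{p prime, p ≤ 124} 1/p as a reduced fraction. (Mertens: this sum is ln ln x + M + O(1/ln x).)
Σ 1/p = 58472171373748331322981543916880425472323867753/31610054640417607788145206291543662493274686990

π(124) = 30, so the primes ≤ 124 are [2, 3, 5, 7, 11, 13, 17, 19, 23, 29, 31, 37, 41, 43, 47, 53, 59, 61, 67, 71, 73, 79, 83, 89, 97, 101, 103, 107, 109, 113]. Summing 1/p over these primes: 58472171373748331322981543916880425472323867753/31610054640417607788145206291543662493274686990 ≈ 1.8498. Mertens estimate ln ln(124) + 0.2615 ≈ 1.8343.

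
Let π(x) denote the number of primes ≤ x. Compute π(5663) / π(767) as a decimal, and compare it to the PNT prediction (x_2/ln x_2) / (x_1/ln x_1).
π(5663)/π(767) = 746/135 ≈ 5.5259;  PNT prediction ≈ 5.6752.

π(767) = 135 and π(5663) = 746, so π(5663)/π(767) ≈ 5.5259. The PNT-predicted ratio is (5663/ln(5663)) / (767/ln(767)) ≈ 5.6752. The two agree to within a few percent, as expected.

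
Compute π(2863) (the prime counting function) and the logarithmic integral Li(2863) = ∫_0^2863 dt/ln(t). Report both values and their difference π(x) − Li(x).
π(2863) = 416;  Li(2863) ≈ 425.60;  π(x) − Li(x) ≈ -9.60.

Direct count of primes ≤ 2863 gives π(2863) = 416. Numerical evaluation of the logarithmic integral gives Li(2863) ≈ 425.60. The difference π(x) − Li(x) ≈ -9.60 is typically negative for small/moderate x (Li(x) overestimates), though Littlewood's theorem shows this sign changes infinitely often.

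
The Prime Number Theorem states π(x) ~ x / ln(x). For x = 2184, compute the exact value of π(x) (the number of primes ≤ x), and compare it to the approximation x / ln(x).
π(2184) = 327;  x/ln(x) ≈ 284.05;  relative error ≈ 13.14%.

Directly count primes up to 2184: π(2184) = 327. The PNT approximation gives 2184/ln(2184) ≈ 2184/7.68891 ≈ 284.05. Relative error (π(x) − x/ln(x)) / π(x) ≈ 13.14%; the approximation is known to undercount slightly (Li(x) is a better estimate).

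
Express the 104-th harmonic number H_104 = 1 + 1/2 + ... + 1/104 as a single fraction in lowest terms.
H_104 = 151628729214843927768244125436857365638449733/29012042540587955997705808574162155756055616

Direct summation: H_104 = 1 + 1/2 + ... + 1/104. The least common denominator is lcm(1, ..., 104) = 725301063514698899942645214354053893901390400; over this denominator the numerator is 725301063514698899942645214354053893901390400 + 362650531757349449971322607177026946950695200 + 241767021171566299980881738118017964633796800 + 181325265878674724985661303588513473475347600 + 145060212702939779988529042870810778780278080 + 120883510585783149990440869059008982316898400 + 103614437644956985706092173479150556271627200 + 90662632939337362492830651794256736737673800 + 80589007057188766660293912706005988211265600 + 72530106351469889994264521435405389390139040 + 65936460319518081812967746759459444900126400 + 60441755292891574995220434529504491158449200 + 55792389501130684610972708796465684146260800 + 51807218822478492853046086739575278135813600 + 48353404234313259996176347623603592926759360 + 45331316469668681246415325897128368368836900 + 42664768442041111761332071432591405523611200 + 40294503528594383330146956353002994105632800 + 38173740184984152628560274439687047047441600 + 36265053175734944997132260717702694695069520 + 34538145881652328568697391159716852090542400 + 32968230159759040906483873379729722450063200 + 31534828848465169562723704971915386691364800 + 30220877646445787497610217264752245579224600 + 29012042540587955997705808574162155756055616 + 27896194750565342305486354398232842073130400 + 26863002352396255553431304235335329403755200 + 25903609411239246426523043369787639067906800 + 25010381500506858618711903943243237720737600 + 24176702117156629998088173811801796463379680 + 23396808500474158062665974656582383674238400 + 22665658234834340623207662948564184184418450 + 21978820106506027270989248919819814966708800 + 21332384221020555880666035716295702761805600 + 20722887528991397141218434695830111254325440 + 20147251764297191665073478176501497052816400 + 19602731446343213511963384171731186321659200 + 19086870092492076314280137219843523523720800 + 18597463167043561536990902932155228048753600 + 18132526587867472498566130358851347347534760 + 17690269841821924388845005228147655948814400 + 17269072940826164284348695579858426045271200 + 16867466593365090696340586380326834741892800 + 16484115079879520453241936689864861225031600 + 16117801411437753332058782541201197642253120 + 15767414424232584781361852485957693345682400 + 15431937521589338296652025837320295614923200 + 15110438823222893748805108632376122789612300 + 14802062520708140815156024782735793753089600 + 14506021270293977998852904287081077878027808 + 14221589480680370587110690477530468507870400 + 13948097375282671152743177199116421036565200 + 13684925726692432074389532346302903658516800 + 13431501176198127776715652117667664701877600 + 13187292063903616362593549351891888980025280 + 12951804705619623213261521684893819533953400 + 12724580061661384209520091479895682349147200 + 12505190750253429309355951971621618860368800 + 12293238364655913558349918887356845659345600 + 12088351058578314999044086905900898231689840 + 11890181369093424589223692038591047441006400 + 11698404250237079031332987328291191837119200 + 11512715293884109522899130386572284030180800 + 11332829117417170311603831474282092092209225 + 11158477900226136922194541759293136829252160 + 10989410053253013635494624459909907483354400 + 10825389007682073133472316632150058117931200 + 10666192110510277940333017858147851380902800 + 10511609616155056520907901657305128897121600 + 10361443764495698570609217347915055627162720 + 10215507936826745069614721328930336533822400 + 10073625882148595832536739088250748526408200 + 9935631007050669862228016634987039642484800 + 9801365723171606755981692085865593160829600 + 9670680846862651999235269524720718585351872 + 9543435046246038157140068609921761761860400 + 9419494331359725973281106679922777842875200 + 9298731583521780768495451466077614024376800 + 9181026120439226581552471067772834100017600 + 9066263293933736249283065179425673673767380 + 8954334117465418517810434745111776467918400 + 8845134920910962194422502614073827974407200 + 8738567030297577107742713425952456553028800 + 8634536470413082142174347789929213022635600 + 8532953688408222352266414286518281104722240 + 8433733296682545348170293190163417370946400 + 8336793833502286206237301314414412573579200 + 8242057539939760226620968344932430612515800 + 8149450151850549437557811397236560605633600 + 8058900705718876666029391270600598821126560 + 7970341357304383515853244113780812020894400 + 7883707212116292390680926242978846672841200 + 7798936166824719354221991552194127891412800 + 7715968760794669148326012918660147807461600 + 7634748036996830525712054887937409409488320 + 7555219411611446874402554316188061394806150 + 7477330551697926803532424890247978287643200 + 7401031260354070407578012391367896876544800 + 7326273368835342423663082973273271655569600 + 7253010635146988999426452143540538939013904 + 7181198648660385147946982320337167266350400 + 7110794740340185293555345238765234253935200 + 7041757898200960193617914702466542659236800 + 6974048687641335576371588599558210518282600 = 3790718230371098194206103135921434140961243325, so H_104 = 3790718230371098194206103135921434140961243325/725301063514698899942645214354053893901390400; reducing by gcd(3790718230371098194206103135921434140961243325, 725301063514698899942645214354053893901390400) = 25 gives 151628729214843927768244125436857365638449733/29012042540587955997705808574162155756055616 ≈ 5.22641. (The PNT-adjacent estimate ln(104) + γ ≈ 5.22161 matches within O(1/n).)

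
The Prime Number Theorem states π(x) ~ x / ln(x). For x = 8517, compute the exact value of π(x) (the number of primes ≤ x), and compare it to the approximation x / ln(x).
π(8517) = 1061;  x/ln(x) ≈ 941.12;  relative error ≈ 11.30%.

Directly count primes up to 8517: π(8517) = 1061. The PNT approximation gives 8517/ln(8517) ≈ 8517/9.04982 ≈ 941.12. Relative error (π(x) − x/ln(x)) / π(x) ≈ 11.30%; the approximation is known to undercount slightly (Li(x) is a better estimate).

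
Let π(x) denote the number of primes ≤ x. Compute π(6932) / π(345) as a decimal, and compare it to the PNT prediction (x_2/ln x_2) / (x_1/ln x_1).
π(6932)/π(345) = 890/68 ≈ 13.0882;  PNT prediction ≈ 13.2761.

π(345) = 68 and π(6932) = 890, so π(6932)/π(345) ≈ 13.0882. The PNT-predicted ratio is (6932/ln(6932)) / (345/ln(345)) ≈ 13.2761. The two agree to within a few percent, as expected.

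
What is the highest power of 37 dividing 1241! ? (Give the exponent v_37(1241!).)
v_37(1241!) = 33

Legendre's formula: v_p(n!) = Σ_{k ≥ 1} ⌊n / p^k⌋. For p = 37, n = 1241, the terms are:
  ⌊1241/37^1⌋ = ⌊1241/37⌋ = 33
(the next term ⌊1241/37^2⌋ = 0, terminating the sum). Summing: v_37(1241!) = 33 = 33.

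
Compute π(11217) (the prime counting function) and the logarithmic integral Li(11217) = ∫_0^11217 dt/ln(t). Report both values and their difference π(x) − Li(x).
π(11217) = 1357;  Li(11217) ≈ 1377.44;  π(x) − Li(x) ≈ -20.44.

Direct count of primes ≤ 11217 gives π(11217) = 1357. Numerical evaluation of the logarithmic integral gives Li(11217) ≈ 1377.44. The difference π(x) − Li(x) ≈ -20.44 is typically negative for small/moderate x (Li(x) overestimates), though Littlewood's theorem shows this sign changes infinitely often.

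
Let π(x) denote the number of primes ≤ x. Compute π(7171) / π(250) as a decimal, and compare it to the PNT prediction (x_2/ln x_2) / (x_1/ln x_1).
π(7171)/π(250) = 916/53 ≈ 17.2830;  PNT prediction ≈ 17.8397.

π(250) = 53 and π(7171) = 916, so π(7171)/π(250) ≈ 17.2830. The PNT-predicted ratio is (7171/ln(7171)) / (250/ln(250)) ≈ 17.8397. The two agree to within a few percent, as expected.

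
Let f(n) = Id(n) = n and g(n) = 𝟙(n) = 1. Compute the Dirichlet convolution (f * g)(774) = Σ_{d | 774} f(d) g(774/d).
(Id * 𝟙)(774) = 1716

Divisors of 774: [1, 2, 3, 6, 9, 18, 43, 86, 129, 258, 387, 774]. For each d | 774:
  d = 1: Id(1) · 𝟙(774/1) = 1 · 1 = 1
  d = 2: Id(2) · 𝟙(774/2) = 2 · 1 = 2
  d = 3: Id(3) · 𝟙(774/3) = 3 · 1 = 3
  d = 6: Id(6) · 𝟙(774/6) = 6 · 1 = 6
  d = 9: Id(9) · 𝟙(774/9) = 9 · 1 = 9
  d = 18: Id(18) · 𝟙(774/18) = 18 · 1 = 18
  d = 43: Id(43) · 𝟙(774/43) = 43 · 1 = 43
  d = 86: Id(86) · 𝟙(774/86) = 86 · 1 = 86
  d = 129: Id(129) · 𝟙(774/129) = 129 · 1 = 129
  d = 258: Id(258) · 𝟙(774/258) = 258 · 1 = 258
  d = 387: Id(387) · 𝟙(774/387) = 387 · 1 = 387
  d = 774: Id(774) · 𝟙(774/774) = 774 · 1 = 774
Summing: (Id * 𝟙)(774) = 1 + 2 + 3 + 6 + 9 + 18 + 43 + 86 + 129 + 258 + 387 + 774 = 1716.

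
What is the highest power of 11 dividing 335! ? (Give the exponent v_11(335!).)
v_11(335!) = 32

Legendre's formula: v_p(n!) = Σ_{k ≥ 1} ⌊n / p^k⌋. For p = 11, n = 335, the terms are:
  ⌊335/11^1⌋ = ⌊335/11⌋ = 30
  ⌊335/11^2⌋ = ⌊335/121⌋ = 2
(the next term ⌊335/11^3⌋ = 0, terminating the sum). Summing: v_11(335!) = 30 + 2 = 32.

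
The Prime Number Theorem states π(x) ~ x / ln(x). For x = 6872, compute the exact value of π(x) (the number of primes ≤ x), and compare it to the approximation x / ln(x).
π(6872) = 885;  x/ln(x) ≈ 777.80;  relative error ≈ 12.11%.

Directly count primes up to 6872: π(6872) = 885. The PNT approximation gives 6872/ln(6872) ≈ 6872/8.83521 ≈ 777.80. Relative error (π(x) − x/ln(x)) / π(x) ≈ 12.11%; the approximation is known to undercount slightly (Li(x) is a better estimate).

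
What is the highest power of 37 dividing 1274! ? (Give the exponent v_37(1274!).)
v_37(1274!) = 34

Legendre's formula: v_p(n!) = Σ_{k ≥ 1} ⌊n / p^k⌋. For p = 37, n = 1274, the terms are:
  ⌊1274/37^1⌋ = ⌊1274/37⌋ = 34
(the next term ⌊1274/37^2⌋ = 0, terminating the sum). Summing: v_37(1274!) = 34 = 34.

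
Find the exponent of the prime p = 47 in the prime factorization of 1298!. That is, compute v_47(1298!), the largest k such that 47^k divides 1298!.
v_47(1298!) = 27

Legendre's formula: v_p(n!) = Σ_{k ≥ 1} ⌊n / p^k⌋. For p = 47, n = 1298, the terms are:
  ⌊1298/47^1⌋ = ⌊1298/47⌋ = 27
(the next term ⌊1298/47^2⌋ = 0, terminating the sum). Summing: v_47(1298!) = 27 = 27.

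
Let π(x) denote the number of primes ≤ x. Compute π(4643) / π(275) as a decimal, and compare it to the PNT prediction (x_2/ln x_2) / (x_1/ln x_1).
π(4643)/π(275) = 627/58 ≈ 10.8103;  PNT prediction ≈ 11.2318.

π(275) = 58 and π(4643) = 627, so π(4643)/π(275) ≈ 10.8103. The PNT-predicted ratio is (4643/ln(4643)) / (275/ln(275)) ≈ 11.2318. The two agree to within a few percent, as expected.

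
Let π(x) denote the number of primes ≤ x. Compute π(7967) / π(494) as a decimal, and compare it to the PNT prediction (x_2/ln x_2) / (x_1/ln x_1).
π(7967)/π(494) = 1006/94 ≈ 10.7021;  PNT prediction ≈ 11.1356.

π(494) = 94 and π(7967) = 1006, so π(7967)/π(494) ≈ 10.7021. The PNT-predicted ratio is (7967/ln(7967)) / (494/ln(494)) ≈ 11.1356. The two agree to within a few percent, as expected.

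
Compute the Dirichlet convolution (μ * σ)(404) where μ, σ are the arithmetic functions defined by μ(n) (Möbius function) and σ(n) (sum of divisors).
(μ * σ)(404) = 404

Divisors of 404: [1, 2, 4, 101, 202, 404]. For each d | 404:
  d = 1: μ(1) · σ(404/1) = 1 · 714 = 714
  d = 2: μ(2) · σ(404/2) = -1 · 306 = -306
  d = 4: μ(4) · σ(404/4) = 0 · 102 = 0
  d = 101: μ(101) · σ(404/101) = -1 · 7 = -7
  d = 202: μ(202) · σ(404/202) = 1 · 3 = 3
  d = 404: μ(404) · σ(404/404) = 0 · 1 = 0
Summing: (μ * σ)(404) = 714 + -306 + 0 + -7 + 3 + 0 = 404.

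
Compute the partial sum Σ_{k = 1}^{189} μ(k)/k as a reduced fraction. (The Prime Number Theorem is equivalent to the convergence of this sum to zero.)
Σ μ(k)/k = -27041902300620416603296223594221152327628829604011718275600551594065857/5397346292805549782720214077673687806275517530364350655459511599582614290

Values of μ(k) for 1 ≤ k ≤ 189: μ(1) = 1, μ(2) = -1, μ(3) = -1, μ(5) = -1, μ(6) = 1, μ(7) = -1, μ(10) = 1, μ(11) = -1, μ(13) = -1, μ(14) = 1, μ(15) = 1, μ(17) = -1, μ(19) = -1, μ(21) = 1, μ(22) = 1, μ(23) = -1, μ(26) = 1, μ(29) = -1, μ(30) = -1, μ(31) = -1, μ(33) = 1, μ(34) = 1, μ(35) = 1, μ(37) = -1, μ(38) = 1, μ(39) = 1, μ(41) = -1, μ(42) = -1, μ(43) = -1, μ(46) = 1, μ(47) = -1, μ(51) = 1, μ(53) = -1, μ(55) = 1, μ(57) = 1, μ(58) = 1, μ(59) = -1, μ(61) = -1, μ(62) = 1, μ(65) = 1, μ(66) = -1, μ(67) = -1, μ(69) = 1, μ(70) = -1, μ(71) = -1, μ(73) = -1, μ(74) = 1, μ(77) = 1, μ(78) = -1, μ(79) = -1, μ(82) = 1, μ(83) = -1, μ(85) = 1, μ(86) = 1, μ(87) = 1, μ(89) = -1, μ(91) = 1, μ(93) = 1, μ(94) = 1, μ(95) = 1, μ(97) = -1, μ(101) = -1, μ(102) = -1, μ(103) = -1, μ(105) = -1, μ(106) = 1, μ(107) = -1, μ(109) = -1, μ(110) = -1, μ(111) = 1, μ(113) = -1, μ(114) = -1, μ(115) = 1, μ(118) = 1, μ(119) = 1, μ(122) = 1, μ(123) = 1, μ(127) = -1, μ(129) = 1, μ(130) = -1, μ(131) = -1, μ(133) = 1, μ(134) = 1, μ(137) = -1, μ(138) = -1, μ(139) = -1, μ(141) = 1, μ(142) = 1, μ(143) = 1, μ(145) = 1, μ(146) = 1, μ(149) = -1, μ(151) = -1, μ(154) = -1, μ(155) = 1, μ(157) = -1, μ(158) = 1, μ(159) = 1, μ(161) = 1, μ(163) = -1, μ(165) = -1, μ(166) = 1, μ(167) = -1, μ(170) = -1, μ(173) = -1, μ(174) = -1, μ(177) = 1, μ(178) = 1, μ(179) = -1, μ(181) = -1, μ(182) = -1, μ(183) = 1, μ(185) = 1, μ(186) = -1, μ(187) = 1, with μ = 0 on non-squarefree integers. Summing μ(k)/k for k where μ(k) ≠ 0 gives -27041902300620416603296223594221152327628829604011718275600551594065857/5397346292805549782720214077673687806275517530364350655459511599582614290 ≈ -0.0050. (PNT ⟺ this sum → 0 as n → ∞.)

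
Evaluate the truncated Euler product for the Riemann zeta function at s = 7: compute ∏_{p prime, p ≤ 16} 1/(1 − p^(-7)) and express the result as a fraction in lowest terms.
∏ = 3823532992398595385956921875/3791873603058129477401581447

The primes p ≤ 16 are [2, 3, 5, 7, 11, 13]. For each prime, (1 − 1/p^7)^(-1) = p^7 / (p^7 − 1). The product is (1 − 1/2^7)^(-1), (1 − 1/3^7)^(-1), (1 − 1/5^7)^(-1), (1 − 1/7^7)^(-1), (1 − 1/11^7)^(-1), (1 − 1/13^7)^(-1) = ∏ p^7 / (p^7 − 1) = 3823532992398595385956921875/3791873603058129477401581447.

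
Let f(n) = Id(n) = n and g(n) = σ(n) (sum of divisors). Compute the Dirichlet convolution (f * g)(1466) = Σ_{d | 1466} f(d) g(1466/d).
(Id * σ)(1466) = 7335

Divisors of 1466: [1, 2, 733, 1466]. For each d | 1466:
  d = 1: Id(1) · σ(1466/1) = 1 · 2202 = 2202
  d = 2: Id(2) · σ(1466/2) = 2 · 734 = 1468
  d = 733: Id(733) · σ(1466/733) = 733 · 3 = 2199
  d = 1466: Id(1466) · σ(1466/1466) = 1466 · 1 = 1466
Summing: (Id * σ)(1466) = 2202 + 1468 + 2199 + 1466 = 7335.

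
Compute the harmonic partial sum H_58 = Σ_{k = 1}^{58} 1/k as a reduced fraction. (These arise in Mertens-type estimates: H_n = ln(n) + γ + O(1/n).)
H_58 = 254381445831833111660789/54749786241679275146400

Direct summation: H_58 = 1 + 1/2 + ... + 1/58. The least common denominator is lcm(1, ..., 58) = 164249358725037825439200; over this denominator the numerator is 164249358725037825439200 + 82124679362518912719600 + 54749786241679275146400 + 41062339681259456359800 + 32849871745007565087840 + 27374893120839637573200 + 23464194103576832205600 + 20531169840629728179900 + 18249928747226425048800 + 16424935872503782543920 + 14931759884094347767200 + 13687446560419818786600 + 12634566055772140418400 + 11732097051788416102800 + 10949957248335855029280 + 10265584920314864089950 + 9661726983825754437600 + 9124964373613212524400 + 8644703090791464496800 + 8212467936251891271960 + 7821398034525610735200 + 7465879942047173883600 + 7141276466305992410400 + 6843723280209909393300 + 6569974349001513017568 + 6317283027886070209200 + 6083309582408808349600 + 5866048525894208051400 + 5663770990518545704800 + 5474978624167927514640 + 5298366410485091143200 + 5132792460157432044975 + 4977253294698115922400 + 4830863491912877218800 + 4692838820715366441120 + 4562482186806606262200 + 4439171857433454741600 + 4322351545395732248400 + 4211522018590713472800 + 4106233968125945635980 + 4006081920122873791200 + 3910699017262805367600 + 3819752528489251754400 + 3732939971023586941800 + 3649985749445285009760 + 3570638233152996205200 + 3494667206915698413600 + 3421861640104954696650 + 3352027729082404600800 + 3284987174500756508784 + 3220575661275251479200 + 3158641513943035104600 + 3099044504245996706400 + 3041654791204404174800 + 2986351976818869553440 + 2933024262947104025700 + 2881567696930488165600 + 2831885495259272852400 = 763144337495499334982367, so H_58 = 763144337495499334982367/164249358725037825439200; reducing by gcd(763144337495499334982367, 164249358725037825439200) = 3 gives 254381445831833111660789/54749786241679275146400 ≈ 4.64625. (The PNT-adjacent estimate ln(58) + γ ≈ 4.63766 matches within O(1/n).)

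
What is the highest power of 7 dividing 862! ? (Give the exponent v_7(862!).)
v_7(862!) = 142

Legendre's formula: v_p(n!) = Σ_{k ≥ 1} ⌊n / p^k⌋. For p = 7, n = 862, the terms are:
  ⌊862/7^1⌋ = ⌊862/7⌋ = 123
  ⌊862/7^2⌋ = ⌊862/49⌋ = 17
  ⌊862/7^3⌋ = ⌊862/343⌋ = 2
(the next term ⌊862/7^4⌋ = 0, terminating the sum). Summing: v_7(862!) = 123 + 17 + 2 = 142.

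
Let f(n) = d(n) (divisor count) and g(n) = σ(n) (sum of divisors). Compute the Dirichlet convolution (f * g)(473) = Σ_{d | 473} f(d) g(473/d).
(d * σ)(473) = 644

Divisors of 473: [1, 11, 43, 473]. For each d | 473:
  d = 1: d(1) · σ(473/1) = 1 · 528 = 528
  d = 11: d(11) · σ(473/11) = 2 · 44 = 88
  d = 43: d(43) · σ(473/43) = 2 · 12 = 24
  d = 473: d(473) · σ(473/473) = 4 · 1 = 4
Summing: (d * σ)(473) = 528 + 88 + 24 + 4 = 644.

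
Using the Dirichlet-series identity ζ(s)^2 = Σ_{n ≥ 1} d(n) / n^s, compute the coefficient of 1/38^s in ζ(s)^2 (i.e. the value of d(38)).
d(38) = 4

ζ(s)^2 = (Σ 1/m^s)(Σ 1/k^s). The coefficient of 1/n^s in the product is the number of ordered pairs (m, k) with mk = n, which equals d(n). For n = 38, divisors are [1, 2, 19, 38], so d(38) = 4.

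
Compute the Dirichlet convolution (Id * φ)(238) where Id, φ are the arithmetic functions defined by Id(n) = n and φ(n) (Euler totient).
(Id * φ)(238) = 1287

Divisors of 238: [1, 2, 7, 14, 17, 34, 119, 238]. For each d | 238:
  d = 1: Id(1) · φ(238/1) = 1 · 96 = 96
  d = 2: Id(2) · φ(238/2) = 2 · 96 = 192
  d = 7: Id(7) · φ(238/7) = 7 · 16 = 112
  d = 14: Id(14) · φ(238/14) = 14 · 16 = 224
  d = 17: Id(17) · φ(238/17) = 17 · 6 = 102
  d = 34: Id(34) · φ(238/34) = 34 · 6 = 204
  d = 119: Id(119) · φ(238/119) = 119 · 1 = 119
  d = 238: Id(238) · φ(238/238) = 238 · 1 = 238
Summing: (Id * φ)(238) = 96 + 192 + 112 + 224 + 102 + 204 + 119 + 238 = 1287.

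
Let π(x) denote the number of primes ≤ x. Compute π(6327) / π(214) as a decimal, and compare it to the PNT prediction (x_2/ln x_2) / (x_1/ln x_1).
π(6327)/π(214) = 823/47 ≈ 17.5106;  PNT prediction ≈ 18.1258.

π(214) = 47 and π(6327) = 823, so π(6327)/π(214) ≈ 17.5106. The PNT-predicted ratio is (6327/ln(6327)) / (214/ln(214)) ≈ 18.1258. The two agree to within a few percent, as expected.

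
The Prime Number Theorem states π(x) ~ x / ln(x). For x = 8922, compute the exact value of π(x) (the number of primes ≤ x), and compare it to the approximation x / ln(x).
π(8922) = 1108;  x/ln(x) ≈ 980.84;  relative error ≈ 11.48%.

Directly count primes up to 8922: π(8922) = 1108. The PNT approximation gives 8922/ln(8922) ≈ 8922/9.09628 ≈ 980.84. Relative error (π(x) − x/ln(x)) / π(x) ≈ 11.48%; the approximation is known to undercount slightly (Li(x) is a better estimate).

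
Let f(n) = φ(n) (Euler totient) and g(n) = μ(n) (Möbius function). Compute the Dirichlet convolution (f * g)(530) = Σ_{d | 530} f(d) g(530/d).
(φ * μ)(530) = 0

Divisors of 530: [1, 2, 5, 10, 53, 106, 265, 530]. For each d | 530:
  d = 1: φ(1) · μ(530/1) = 1 · -1 = -1
  d = 2: φ(2) · μ(530/2) = 1 · 1 = 1
  d = 5: φ(5) · μ(530/5) = 4 · 1 = 4
  d = 10: φ(10) · μ(530/10) = 4 · -1 = -4
  d = 53: φ(53) · μ(530/53) = 52 · 1 = 52
  d = 106: φ(106) · μ(530/106) = 52 · -1 = -52
  d = 265: φ(265) · μ(530/265) = 208 · -1 = -208
  d = 530: φ(530) · μ(530/530) = 208 · 1 = 208
Summing: (φ * μ)(530) = -1 + 1 + 4 + -4 + 52 + -52 + -208 + 208 = 0.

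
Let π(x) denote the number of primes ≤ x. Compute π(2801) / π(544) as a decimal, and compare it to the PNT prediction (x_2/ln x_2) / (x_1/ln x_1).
π(2801)/π(544) = 408/100 ≈ 4.0800;  PNT prediction ≈ 4.0859.

π(544) = 100 and π(2801) = 408, so π(2801)/π(544) ≈ 4.0800. The PNT-predicted ratio is (2801/ln(2801)) / (544/ln(544)) ≈ 4.0859. The two agree to within a few percent, as expected.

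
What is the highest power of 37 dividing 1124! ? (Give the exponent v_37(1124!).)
v_37(1124!) = 30

Legendre's formula: v_p(n!) = Σ_{k ≥ 1} ⌊n / p^k⌋. For p = 37, n = 1124, the terms are:
  ⌊1124/37^1⌋ = ⌊1124/37⌋ = 30
(the next term ⌊1124/37^2⌋ = 0, terminating the sum). Summing: v_37(1124!) = 30 = 30.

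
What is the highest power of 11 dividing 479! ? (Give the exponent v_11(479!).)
v_11(479!) = 46

Legendre's formula: v_p(n!) = Σ_{k ≥ 1} ⌊n / p^k⌋. For p = 11, n = 479, the terms are:
  ⌊479/11^1⌋ = ⌊479/11⌋ = 43
  ⌊479/11^2⌋ = ⌊479/121⌋ = 3
(the next term ⌊479/11^3⌋ = 0, terminating the sum). Summing: v_11(479!) = 43 + 3 = 46.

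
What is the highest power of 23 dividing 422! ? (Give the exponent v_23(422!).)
v_23(422!) = 18

Legendre's formula: v_p(n!) = Σ_{k ≥ 1} ⌊n / p^k⌋. For p = 23, n = 422, the terms are:
  ⌊422/23^1⌋ = ⌊422/23⌋ = 18
(the next term ⌊422/23^2⌋ = 0, terminating the sum). Summing: v_23(422!) = 18 = 18.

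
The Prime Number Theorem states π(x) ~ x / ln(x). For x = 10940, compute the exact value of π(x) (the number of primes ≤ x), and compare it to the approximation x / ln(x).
π(10940) = 1329;  x/ln(x) ≈ 1176.32;  relative error ≈ 11.49%.

Directly count primes up to 10940: π(10940) = 1329. The PNT approximation gives 10940/ln(10940) ≈ 10940/9.30018 ≈ 1176.32. Relative error (π(x) − x/ln(x)) / π(x) ≈ 11.49%; the approximation is known to undercount slightly (Li(x) is a better estimate).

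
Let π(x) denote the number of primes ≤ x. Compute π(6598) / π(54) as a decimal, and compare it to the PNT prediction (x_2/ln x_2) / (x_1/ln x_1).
π(6598)/π(54) = 852/16 ≈ 53.2500;  PNT prediction ≈ 55.4203.

π(54) = 16 and π(6598) = 852, so π(6598)/π(54) ≈ 53.2500. The PNT-predicted ratio is (6598/ln(6598)) / (54/ln(54)) ≈ 55.4203. The two agree to within a few percent, as expected.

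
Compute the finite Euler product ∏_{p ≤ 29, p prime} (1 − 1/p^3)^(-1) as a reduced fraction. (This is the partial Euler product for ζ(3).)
∏ = 1089297728822056325/906313660797210624

The primes p ≤ 29 are [2, 3, 5, 7, 11, 13, 17, 19, 23, 29]. For each prime, (1 − 1/p^3)^(-1) = p^3 / (p^3 − 1). The product is (1 − 1/2^3)^(-1), (1 − 1/3^3)^(-1), (1 − 1/5^3)^(-1), (1 − 1/7^3)^(-1), (1 − 1/11^3)^(-1), (1 − 1/13^3)^(-1), (1 − 1/17^3)^(-1), (1 − 1/19^3)^(-1), (1 − 1/23^3)^(-1), (1 − 1/29^3)^(-1) = ∏ p^3 / (p^3 − 1) = 1089297728822056325/906313660797210624.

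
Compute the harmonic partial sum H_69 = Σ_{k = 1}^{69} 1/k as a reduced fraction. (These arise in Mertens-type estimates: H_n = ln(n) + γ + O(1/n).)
H_69 = 42409610330030873613929048033/8801320137209899102584580800

Direct summation: H_69 = 1 + 1/2 + ... + 1/69. The least common denominator is lcm(1, ..., 69) = 79211881234889091923261227200; over this denominator the numerator is 79211881234889091923261227200 + 39605940617444545961630613600 + 26403960411629697307753742400 + 19802970308722272980815306800 + 15842376246977818384652245440 + 13201980205814848653876871200 + 11315983033555584560465889600 + 9901485154361136490407653400 + 8801320137209899102584580800 + 7921188123488909192326122720 + 7201080112262644720296475200 + 6600990102907424326938435600 + 6093221633453007071020094400 + 5657991516777792280232944800 + 5280792082325939461550748480 + 4950742577180568245203826700 + 4659522425581711289603601600 + 4400660068604949551292290400 + 4169046380783636417013748800 + 3960594061744454596163061360 + 3771994344518528186821963200 + 3600540056131322360148237600 + 3443994836299525735793966400 + 3300495051453712163469217800 + 3168475249395563676930449088 + 3046610816726503535510047200 + 2933773379069966367528193600 + 2828995758388896140116472400 + 2731444180513416962871076800 + 2640396041162969730775374240 + 2555221975319002965266491200 + 2475371288590284122601913350 + 2400360037420881573432158400 + 2329761212790855644801800800 + 2263196606711116912093177920 + 2200330034302474775646145200 + 2140861654997002484412465600 + 2084523190391818208506874400 + 2031073877817669023673364800 + 1980297030872227298081530680 + 1931997103289977851786859200 + 1885997172259264093410981600 + 1842136772904397486587470400 + 1800270028065661180074118800 + 1760264027441979820516916160 + 1721997418149762867896983200 + 1685359175210406211133217600 + 1650247525726856081734608900 + 1616569004793654937209412800 + 1584237624697781838465224544 + 1553174141860570429867867200 + 1523305408363251767755023600 + 1494563796884699847608702400 + 1466886689534983183764096800 + 1440216022452528944059295040 + 1414497879194448070058236200 + 1389682126927878805671249600 + 1365722090256708481435538400 + 1342574258218459185140020800 + 1320198020581484865387687120 + 1298555430080149047922315200 + 1277610987659501482633245600 + 1257331448172842728940654400 + 1237685644295142061300956675 + 1218644326690601414204018880 + 1200180018710440786716079200 + 1182266884102822267511361600 + 1164880606395427822400900400 + 1147998278766508578597988800 = 381686492970277862525361432297, so H_69 = 381686492970277862525361432297/79211881234889091923261227200; reducing by gcd(381686492970277862525361432297, 79211881234889091923261227200) = 9 gives 42409610330030873613929048033/8801320137209899102584580800 ≈ 4.81855. (The PNT-adjacent estimate ln(69) + γ ≈ 4.81132 matches within O(1/n).)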